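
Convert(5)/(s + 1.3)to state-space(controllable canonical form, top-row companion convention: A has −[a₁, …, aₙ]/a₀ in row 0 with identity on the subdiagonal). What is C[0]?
Reachable canonical form: C = numerator coefficients (right-aligned, zero-padded to length n).
num = 5, C = [[5]].
C[0] = 5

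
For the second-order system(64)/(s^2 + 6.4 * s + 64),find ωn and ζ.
Standard form: ωn²/(s²+2ζωn·s+ωn²).
const=64=ωn² → ωn=8, s coeff=6.4=2ζωn → ζ=0.4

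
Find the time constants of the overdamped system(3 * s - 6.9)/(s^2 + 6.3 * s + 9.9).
Overdamped: real poles at -3.3, -3. τ = -1/pole → τ₁ = 0.303, τ₂ = 0.3333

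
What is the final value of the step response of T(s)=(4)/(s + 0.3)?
FVT: lim_{t→∞} y(t) = lim_{s→0} s*Y(s) where Y(s) = T(s)/s.
= lim_{s→0} T(s) = T(0) = num(0)/den(0) = 4/0.3 = 13.33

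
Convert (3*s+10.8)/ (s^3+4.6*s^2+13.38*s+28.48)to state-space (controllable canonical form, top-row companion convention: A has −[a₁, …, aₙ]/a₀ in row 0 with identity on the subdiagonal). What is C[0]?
Reachable canonical form: C = numerator coefficients (right-aligned, zero-padded to length n).
num = 3*s + 10.8, C = [[0, 3, 10.8]].
C[0] = 0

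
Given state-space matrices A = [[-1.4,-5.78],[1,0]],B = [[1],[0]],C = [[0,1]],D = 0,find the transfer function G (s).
G(s) = C(sI - A)⁻¹B + D.
Characteristic polynomial det(sI - A) = s^2 + 1.4*s + 5.78.
Numerator from C·adj(sI-A)·B + D·det(sI-A) = 1.
G(s) = (1)/(s^2 + 1.4*s + 5.78)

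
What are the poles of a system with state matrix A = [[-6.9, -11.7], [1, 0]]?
Eigenvalues solve det(λI - A) = 0.
Characteristic polynomial: λ^2 + 6.9*λ + 11.7 = 0.
Factor: (λ + 3)(λ + 3.9) = 0.
Roots: -3, -3.9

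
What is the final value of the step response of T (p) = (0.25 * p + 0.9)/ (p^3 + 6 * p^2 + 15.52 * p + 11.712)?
FVT: lim_{t→∞} y(t) = lim_{p→0} p*Y(p) where Y(p) = T(p)/p.
= lim_{p→0} T(p) = T(0) = num(0)/den(0) = 0.9/11.712 = 0.07684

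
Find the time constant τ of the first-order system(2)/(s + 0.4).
First-order system: τ = -1/pole. Pole = -0.4. τ = -1/(-0.4) = 2.5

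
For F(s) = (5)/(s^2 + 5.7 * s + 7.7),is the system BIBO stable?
Denominator: s^2 + 5.7*s + 7.7 = (s + 2.2)(s + 3.5). Poles: -2.2, -3.5. All Re(p)<0: Yes (stable)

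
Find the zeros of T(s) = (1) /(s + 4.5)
Numerator is a nonzero constant (1) → Zeros: none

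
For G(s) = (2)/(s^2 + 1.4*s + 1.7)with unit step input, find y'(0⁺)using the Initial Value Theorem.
IVT: y'(0⁺) = lim_{s→∞} s²·Y(s) = lim_{s→∞} s·G(s).
deg(num) = 0, deg(den) = 2, relative degree = 2 ≥ 2, so s·G(s) → 0. Initial slope = 0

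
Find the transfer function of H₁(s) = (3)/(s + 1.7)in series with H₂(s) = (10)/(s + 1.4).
Series: H = H₁ · H₂ = (n₁·n₂)/(d₁·d₂).
Num: n₁·n₂ = 30. Den: d₁·d₂ = s^2 + 3.1*s + 2.38.
H(s) = (30)/(s^2 + 3.1*s + 2.38)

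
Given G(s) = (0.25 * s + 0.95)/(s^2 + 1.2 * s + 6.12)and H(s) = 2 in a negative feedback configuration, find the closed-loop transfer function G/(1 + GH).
Closed-loop T = G/(1+GH).
Numerator: G_num * H_den = 0.25*s + 0.95.
Denominator: G_den * H_den + G_num * H_num = (s^2 + 1.2*s + 6.12) + (0.5*s + 1.9) = s^2 + 1.7*s + 8.02.
T(s) = (0.25*s + 0.95)/(s^2 + 1.7*s + 8.02)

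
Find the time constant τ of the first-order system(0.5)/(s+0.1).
First-order system: τ = -1/pole. Pole = -0.1. τ = -1/(-0.1) = 10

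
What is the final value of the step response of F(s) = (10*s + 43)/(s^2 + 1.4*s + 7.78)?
FVT: lim_{t→∞} y(t) = lim_{s→0} s*Y(s) where Y(s) = F(s)/s.
= lim_{s→0} F(s) = F(0) = num(0)/den(0) = 43/7.78 = 5.527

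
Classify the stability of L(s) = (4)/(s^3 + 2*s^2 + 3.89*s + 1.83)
Denominator: s^3 + 2*s^2 + 3.89*s + 1.83 = (s + 0.6)(s^2 + 1.4*s + 3.05). Poles: -0.6, -0.7 + 1.6j, -0.7 - 1.6j. Stable (all poles in LHP)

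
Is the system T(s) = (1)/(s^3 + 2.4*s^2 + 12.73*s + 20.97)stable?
Denominator: s^3 + 2.4*s^2 + 12.73*s + 20.97 = (s + 1.8)(s^2 + 0.6*s + 11.65). Poles: -0.3 + 3.4j, -0.3 - 3.4j, -1.8. All Re(p)<0: Yes (stable)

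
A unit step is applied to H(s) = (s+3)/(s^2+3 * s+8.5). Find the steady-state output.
FVT: lim_{t→∞} y(t) = lim_{s→0} s*Y(s) where Y(s) = H(s)/s.
= lim_{s→0} H(s) = H(0) = num(0)/den(0) = 3/8.5 = 0.3529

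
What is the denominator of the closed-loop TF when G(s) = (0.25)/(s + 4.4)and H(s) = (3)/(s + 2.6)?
Characteristic poly = G_den * H_den + G_num * H_num = (s^2 + 7*s + 11.44) + (0.75) = s^2 + 7*s + 12.19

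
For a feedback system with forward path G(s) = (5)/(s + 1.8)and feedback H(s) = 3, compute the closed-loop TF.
Closed-loop T = G/(1+GH).
Numerator: G_num * H_den = 5.
Denominator: G_den * H_den + G_num * H_num = (s + 1.8) + (15) = s + 16.8.
T(s) = (5)/(s + 16.8)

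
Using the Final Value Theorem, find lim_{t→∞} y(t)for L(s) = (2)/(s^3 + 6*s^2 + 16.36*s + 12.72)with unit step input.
FVT: lim_{t→∞} y(t) = lim_{s→0} s*Y(s) where Y(s) = L(s)/s.
= lim_{s→0} L(s) = L(0) = num(0)/den(0) = 2/12.72 = 0.1572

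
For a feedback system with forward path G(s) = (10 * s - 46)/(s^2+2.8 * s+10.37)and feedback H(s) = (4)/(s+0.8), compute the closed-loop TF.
Closed-loop T = G/(1+GH).
Numerator: G_num * H_den = 10*s^2 - 38*s - 36.8.
Denominator: G_den * H_den + G_num * H_num = (s^3 + 3.6*s^2 + 12.61*s + 8.296) + (40*s - 184) = s^3 + 3.6*s^2 + 52.61*s - 175.704.
T(s) = (10*s^2 - 38*s - 36.8)/(s^3 + 3.6*s^2 + 52.61*s - 175.704)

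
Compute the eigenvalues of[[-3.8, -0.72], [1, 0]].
Eigenvalues solve det(λI - A) = 0.
Characteristic polynomial: λ^2 + 3.8*λ + 0.72 = 0.
Factor: (λ + 0.2)(λ + 3.6) = 0.
Roots: -0.2, -3.6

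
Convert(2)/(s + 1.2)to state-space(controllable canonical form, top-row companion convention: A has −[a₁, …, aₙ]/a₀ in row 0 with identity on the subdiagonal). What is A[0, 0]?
Reachable canonical form for den = s + 1.2: top row of A = -[a₁,a₂,...,aₙ]/a₀, ones on the subdiagonal, zeros elsewhere.
A = [[-1.2]].
A[0,0] = -1.2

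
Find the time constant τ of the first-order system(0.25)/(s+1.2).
First-order system: τ = -1/pole. Pole = -1.2. τ = -1/(-1.2) = 0.8333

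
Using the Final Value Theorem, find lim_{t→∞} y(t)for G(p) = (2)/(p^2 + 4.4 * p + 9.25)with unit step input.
FVT: lim_{t→∞} y(t) = lim_{p→0} p*Y(p) where Y(p) = G(p)/p.
= lim_{p→0} G(p) = G(0) = num(0)/den(0) = 2/9.25 = 0.2162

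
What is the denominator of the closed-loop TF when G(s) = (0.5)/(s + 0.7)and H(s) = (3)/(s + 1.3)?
Characteristic poly = G_den * H_den + G_num * H_num = (s^2 + 2*s + 0.91) + (1.5) = s^2 + 2*s + 2.41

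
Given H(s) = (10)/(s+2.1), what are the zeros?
Numerator is a nonzero constant (10) → Zeros: none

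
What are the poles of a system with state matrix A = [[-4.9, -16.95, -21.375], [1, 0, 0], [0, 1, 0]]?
Eigenvalues solve det(λI - A) = 0.
Characteristic polynomial: λ^3 + 4.9*λ^2 + 16.95*λ + 21.375 = 0.
Factor: (λ + 1.9)(λ^2 + 3*λ + 11.25) = 0.
Roots: -1.5 + 3j, -1.5 - 3j, -1.9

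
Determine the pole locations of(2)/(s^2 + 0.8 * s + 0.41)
Set denominator = 0: s^2 + 0.8*s + 0.41 = 0 → Poles: -0.4 + 0.5j, -0.4 - 0.5j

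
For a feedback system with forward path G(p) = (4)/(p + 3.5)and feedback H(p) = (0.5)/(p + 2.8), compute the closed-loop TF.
Closed-loop T = G/(1+GH).
Numerator: G_num * H_den = 4*p + 11.2.
Denominator: G_den * H_den + G_num * H_num = (p^2 + 6.3*p + 9.8) + (2) = p^2 + 6.3*p + 11.8.
T(p) = (4*p + 11.2)/(p^2 + 6.3*p + 11.8)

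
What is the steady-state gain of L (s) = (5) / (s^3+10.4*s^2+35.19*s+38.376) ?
DC gain = L(0) = num(0)/den(0) = 5/38.376 = 0.1303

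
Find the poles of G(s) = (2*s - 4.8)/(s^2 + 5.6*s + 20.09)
Set denominator = 0: s^2 + 5.6*s + 20.09 = 0 → Poles: -2.8 + 3.5j, -2.8 - 3.5j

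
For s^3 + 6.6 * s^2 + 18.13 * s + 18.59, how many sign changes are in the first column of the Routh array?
Routh array:
s^3: [1, 18.13]; s^2: [6.6, 18.59]; s^1: [15.3133]; s^0: [18.59]
First column: [1, 6.6, 15.3133, 18.59]. Sign changes = 0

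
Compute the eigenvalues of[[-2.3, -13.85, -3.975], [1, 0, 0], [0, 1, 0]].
Eigenvalues solve det(λI - A) = 0.
Characteristic polynomial: λ^3 + 2.3*λ^2 + 13.85*λ + 3.975 = 0.
Factor: (λ + 0.3)(λ^2 + 2*λ + 13.25) = 0.
Roots: -0.3, -1 + 3.5j, -1 - 3.5j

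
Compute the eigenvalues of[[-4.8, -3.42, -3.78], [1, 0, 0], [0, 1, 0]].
Eigenvalues solve det(λI - A) = 0.
Characteristic polynomial: λ^3 + 4.8*λ^2 + 3.42*λ + 3.78 = 0.
Factor: (λ + 4.2)(λ^2 + 0.6*λ + 0.9) = 0.
Roots: -0.3 + 0.9j, -0.3 - 0.9j, -4.2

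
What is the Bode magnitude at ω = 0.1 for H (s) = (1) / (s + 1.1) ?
Substitute s = j*0.1: H(j0.1) = 0.901639 - 0.0819672j.
|H(j0.1)| = sqrt(Re² + Im²) = 0.9054.
20*log₁₀(0.9054) = -0.86 dB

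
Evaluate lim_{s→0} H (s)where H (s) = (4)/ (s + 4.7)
DC gain = H(0) = num(0)/den(0) = 4/4.7 = 0.8511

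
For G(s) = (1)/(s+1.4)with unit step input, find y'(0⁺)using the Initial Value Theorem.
IVT: y'(0⁺) = lim_{s→∞} s²·Y(s) = lim_{s→∞} s·G(s).
deg(num) = 0, deg(den) = 1, relative degree = 1, so s·G(s) → (leading num)/(leading den) = 1/1 = 1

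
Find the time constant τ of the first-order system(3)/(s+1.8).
First-order system: τ = -1/pole. Pole = -1.8. τ = -1/(-1.8) = 0.5556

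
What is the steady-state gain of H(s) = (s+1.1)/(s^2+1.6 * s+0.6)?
DC gain = H(0) = num(0)/den(0) = 1.1/0.6 = 1.833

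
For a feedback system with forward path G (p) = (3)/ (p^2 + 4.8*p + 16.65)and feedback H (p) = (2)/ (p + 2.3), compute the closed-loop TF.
Closed-loop T = G/(1+GH).
Numerator: G_num * H_den = 3*p + 6.9.
Denominator: G_den * H_den + G_num * H_num = (p^3 + 7.1*p^2 + 27.69*p + 38.295) + (6) = p^3 + 7.1*p^2 + 27.69*p + 44.295.
T(p) = (3*p + 6.9)/(p^3 + 7.1*p^2 + 27.69*p + 44.295)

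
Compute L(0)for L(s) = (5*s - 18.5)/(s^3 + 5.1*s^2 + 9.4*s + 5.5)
DC gain = L(0) = num(0)/den(0) = -18.5/5.5 = -3.364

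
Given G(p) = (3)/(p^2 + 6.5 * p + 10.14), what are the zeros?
Numerator is a nonzero constant (3) → Zeros: none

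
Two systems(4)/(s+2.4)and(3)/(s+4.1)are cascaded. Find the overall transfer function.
Series: H = H₁ · H₂ = (n₁·n₂)/(d₁·d₂).
Num: n₁·n₂ = 12. Den: d₁·d₂ = s^2 + 6.5*s + 9.84.
H(s) = (12)/(s^2 + 6.5*s + 9.84)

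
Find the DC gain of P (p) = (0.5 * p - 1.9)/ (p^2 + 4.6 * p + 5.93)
DC gain = P(0) = num(0)/den(0) = -1.9/5.93 = -0.3204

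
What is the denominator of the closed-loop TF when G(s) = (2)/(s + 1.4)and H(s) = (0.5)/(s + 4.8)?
Characteristic poly = G_den * H_den + G_num * H_num = (s^2 + 6.2*s + 6.72) + (1) = s^2 + 6.2*s + 7.72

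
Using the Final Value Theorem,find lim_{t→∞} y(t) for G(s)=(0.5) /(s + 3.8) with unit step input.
FVT: lim_{t→∞} y(t) = lim_{s→0} s*Y(s) where Y(s) = G(s)/s.
= lim_{s→0} G(s) = G(0) = num(0)/den(0) = 0.5/3.8 = 0.1316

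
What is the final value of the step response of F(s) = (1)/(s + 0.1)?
FVT: lim_{t→∞} y(t) = lim_{s→0} s*Y(s) where Y(s) = F(s)/s.
= lim_{s→0} F(s) = F(0) = num(0)/den(0) = 1/0.1 = 10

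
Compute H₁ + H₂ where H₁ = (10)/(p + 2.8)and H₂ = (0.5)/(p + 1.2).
Parallel: H = H₁ + H₂ = (n₁·d₂ + n₂·d₁)/(d₁·d₂).
n₁·d₂ = 10*p + 12. n₂·d₁ = 0.5*p + 1.4. Sum = 10.5*p + 13.4. d₁·d₂ = p^2 + 4*p + 3.36.
H(p) = (10.5*p + 13.4)/(p^2 + 4*p + 3.36)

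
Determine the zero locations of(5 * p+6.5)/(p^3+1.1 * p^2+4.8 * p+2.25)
Set numerator = 0: 5*p + 6.5 = 0 → Zeros: -1.3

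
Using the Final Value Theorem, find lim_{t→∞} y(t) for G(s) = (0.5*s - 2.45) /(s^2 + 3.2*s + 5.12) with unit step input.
FVT: lim_{t→∞} y(t) = lim_{s→0} s*Y(s) where Y(s) = G(s)/s.
= lim_{s→0} G(s) = G(0) = num(0)/den(0) = -2.45/5.12 = -0.4785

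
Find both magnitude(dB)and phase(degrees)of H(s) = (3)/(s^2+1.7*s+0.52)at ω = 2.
Substitute s = j*2: H(j2) = -0.441057 - 0.430918j.
|H| = 20*log₁₀(sqrt(Re²+Im²)) = -4.20 dB.
∠H = atan2(Im, Re) = -135.67°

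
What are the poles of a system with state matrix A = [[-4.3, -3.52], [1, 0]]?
Eigenvalues solve det(λI - A) = 0.
Characteristic polynomial: λ^2 + 4.3*λ + 3.52 = 0.
Factor: (λ + 1.1)(λ + 3.2) = 0.
Roots: -1.1, -3.2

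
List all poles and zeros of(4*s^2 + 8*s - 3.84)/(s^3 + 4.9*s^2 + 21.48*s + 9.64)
Set denominator = 0: s^3 + 4.9*s^2 + 21.48*s + 9.64 = (s + 0.5)(s^2 + 4.4*s + 19.28) = 0 → Poles: -0.5, -2.2 + 3.8j, -2.2 - 3.8j
Set numerator = 0: 4*s^2 + 8*s - 3.84 = 4*(s + 2.4)(s - 0.4) = 0 → Zeros: -2.4, 0.4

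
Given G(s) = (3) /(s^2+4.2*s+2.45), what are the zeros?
Numerator is a nonzero constant (3) → Zeros: none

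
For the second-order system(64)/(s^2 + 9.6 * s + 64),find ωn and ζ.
Standard form: ωn²/(s²+2ζωn·s+ωn²).
const=64=ωn² → ωn=8, s coeff=9.6=2ζωn → ζ=0.6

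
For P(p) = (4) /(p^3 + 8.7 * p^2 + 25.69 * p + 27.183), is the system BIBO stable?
Denominator: p^3 + 8.7*p^2 + 25.69*p + 27.183 = (p + 3.9)(p^2 + 4.8*p + 6.97). Poles: -2.4 + 1.1j, -2.4 - 1.1j, -3.9. All Re(p)<0: Yes (stable)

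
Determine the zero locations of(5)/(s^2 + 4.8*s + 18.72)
Numerator is a nonzero constant (5) → Zeros: none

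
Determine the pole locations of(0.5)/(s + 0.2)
Set denominator = 0: s + 0.2 = 0 → Poles: -0.2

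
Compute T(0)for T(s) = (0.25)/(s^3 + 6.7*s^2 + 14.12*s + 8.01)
DC gain = T(0) = num(0)/den(0) = 0.25/8.01 = 0.03121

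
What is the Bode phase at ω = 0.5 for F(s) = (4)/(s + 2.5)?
Substitute s = j*0.5: F(j0.5) = 1.53846 - 0.307692j.
∠F(j0.5) = atan2(Im, Re) = atan2(-0.307692, 1.53846) = -11.31°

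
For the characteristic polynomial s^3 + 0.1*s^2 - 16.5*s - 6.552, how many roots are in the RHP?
s^3 + 0.1*s^2 - 16.5*s - 6.552 = (s - 4.2)(s + 3.9)(s + 0.4). Poles: -0.4, -3.9, 4.2. RHP poles (Re>0): 1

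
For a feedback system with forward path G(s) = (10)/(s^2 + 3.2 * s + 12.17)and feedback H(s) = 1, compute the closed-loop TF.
Closed-loop T = G/(1+GH).
Numerator: G_num * H_den = 10.
Denominator: G_den * H_den + G_num * H_num = (s^2 + 3.2*s + 12.17) + (10) = s^2 + 3.2*s + 22.17.
T(s) = (10)/(s^2 + 3.2*s + 22.17)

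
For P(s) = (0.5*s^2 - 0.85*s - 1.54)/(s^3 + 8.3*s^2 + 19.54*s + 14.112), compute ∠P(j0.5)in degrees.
Substitute s = j*0.5: P(j0.5) = -0.101468 + 0.0459962j.
∠P(j0.5) = atan2(Im, Re) = atan2(0.0459962, -0.101468) = 155.61°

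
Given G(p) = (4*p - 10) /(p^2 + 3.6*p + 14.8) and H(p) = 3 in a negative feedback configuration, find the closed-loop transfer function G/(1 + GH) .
Closed-loop T = G/(1+GH).
Numerator: G_num * H_den = 4*p - 10.
Denominator: G_den * H_den + G_num * H_num = (p^2 + 3.6*p + 14.8) + (12*p - 30) = p^2 + 15.6*p - 15.2.
T(p) = (4*p - 10)/(p^2 + 15.6*p - 15.2)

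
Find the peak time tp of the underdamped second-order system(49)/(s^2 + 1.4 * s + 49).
Standard form: ωn²/(s²+2ζωn·s+ωn²) → ωn = 7, ζ = 0.1.
ωd = ωn·√(1-ζ²) = 7·√(1-0.1²) = 6.965.
tp = π/ωd = π/6.965 = 0.4511 s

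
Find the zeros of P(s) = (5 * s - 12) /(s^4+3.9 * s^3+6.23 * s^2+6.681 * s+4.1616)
Set numerator = 0: 5*s - 12 = 0 → Zeros: 2.4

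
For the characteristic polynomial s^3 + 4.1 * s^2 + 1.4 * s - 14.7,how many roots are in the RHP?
s^3 + 4.1*s^2 + 1.4*s - 14.7 = (s - 1.5)(s^2 + 5.6*s + 9.8). Poles: -2.8 + 1.4j, -2.8 - 1.4j, 1.5. RHP poles (Re>0): 1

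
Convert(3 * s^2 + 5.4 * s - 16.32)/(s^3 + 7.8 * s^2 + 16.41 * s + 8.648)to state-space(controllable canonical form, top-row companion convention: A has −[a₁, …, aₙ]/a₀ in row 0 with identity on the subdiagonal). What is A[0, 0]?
Reachable canonical form for den = s^3 + 7.8*s^2 + 16.41*s + 8.648: top row of A = -[a₁,a₂,...,aₙ]/a₀, ones on the subdiagonal, zeros elsewhere.
A = [[-7.8, -16.41, -8.648], [1, 0, 0], [0, 1, 0]].
A[0,0] = -7.8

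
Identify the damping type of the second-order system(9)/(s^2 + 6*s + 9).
Standard form: ωn²/(s²+2ζωn·s+ωn²) gives ωn=3, ζ=1.
Critically damped (ζ = 1)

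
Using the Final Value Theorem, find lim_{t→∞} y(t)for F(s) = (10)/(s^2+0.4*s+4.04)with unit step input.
FVT: lim_{t→∞} y(t) = lim_{s→0} s*Y(s) where Y(s) = F(s)/s.
= lim_{s→0} F(s) = F(0) = num(0)/den(0) = 10/4.04 = 2.475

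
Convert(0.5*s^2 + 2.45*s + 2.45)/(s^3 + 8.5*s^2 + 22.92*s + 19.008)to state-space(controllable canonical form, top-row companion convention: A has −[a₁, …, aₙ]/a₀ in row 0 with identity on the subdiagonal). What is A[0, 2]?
Reachable canonical form for den = s^3 + 8.5*s^2 + 22.92*s + 19.008: top row of A = -[a₁,a₂,...,aₙ]/a₀, ones on the subdiagonal, zeros elsewhere.
A = [[-8.5, -22.92, -19.008], [1, 0, 0], [0, 1, 0]].
A[0,2] = -19.008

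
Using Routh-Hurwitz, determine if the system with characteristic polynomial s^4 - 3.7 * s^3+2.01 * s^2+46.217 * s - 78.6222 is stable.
Routh array:
s^4: [1, 2.01, -78.6222]; s^3: [-3.7, 46.217]; s^2: [14.5011, -78.6222]; s^1: [26.1563]; s^0: [-78.6222]
First column: [1, -3.7, 14.5011, 26.1563, -78.6222]. Sign changes = 3.
No, unstable (3 RHP root(s))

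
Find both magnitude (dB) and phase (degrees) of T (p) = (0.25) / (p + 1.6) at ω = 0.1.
Substitute p = j*0.1: T(j0.1) = 0.155642 - 0.00972763j.
|T| = 20*log₁₀(sqrt(Re²+Im²)) = -16.14 dB.
∠T = atan2(Im, Re) = -3.58°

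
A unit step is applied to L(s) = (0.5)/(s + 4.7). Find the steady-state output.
FVT: lim_{t→∞} y(t) = lim_{s→0} s*Y(s) where Y(s) = L(s)/s.
= lim_{s→0} L(s) = L(0) = num(0)/den(0) = 0.5/4.7 = 0.1064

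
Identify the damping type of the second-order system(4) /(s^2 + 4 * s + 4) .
Standard form: ωn²/(s²+2ζωn·s+ωn²) gives ωn=2, ζ=1.
Critically damped (ζ = 1)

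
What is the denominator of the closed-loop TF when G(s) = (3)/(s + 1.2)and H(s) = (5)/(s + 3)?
Characteristic poly = G_den * H_den + G_num * H_num = (s^2 + 4.2*s + 3.6) + (15) = s^2 + 4.2*s + 18.6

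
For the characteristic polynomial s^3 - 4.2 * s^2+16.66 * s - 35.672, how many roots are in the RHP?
s^3 - 4.2*s^2 + 16.66*s - 35.672 = (s - 2.8)(s^2 - 1.4*s + 12.74). Poles: 0.7 + 3.5j, 0.7 - 3.5j, 2.8. RHP poles (Re>0): 3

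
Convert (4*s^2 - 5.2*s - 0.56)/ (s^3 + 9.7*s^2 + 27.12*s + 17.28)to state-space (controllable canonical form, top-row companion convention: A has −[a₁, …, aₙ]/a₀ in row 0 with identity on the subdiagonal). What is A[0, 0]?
Reachable canonical form for den = s^3 + 9.7*s^2 + 27.12*s + 17.28: top row of A = -[a₁,a₂,...,aₙ]/a₀, ones on the subdiagonal, zeros elsewhere.
A = [[-9.7, -27.12, -17.28], [1, 0, 0], [0, 1, 0]].
A[0,0] = -9.7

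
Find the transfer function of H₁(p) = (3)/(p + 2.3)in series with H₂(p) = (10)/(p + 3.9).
Series: H = H₁ · H₂ = (n₁·n₂)/(d₁·d₂).
Num: n₁·n₂ = 30. Den: d₁·d₂ = p^2 + 6.2*p + 8.97.
H(p) = (30)/(p^2 + 6.2*p + 8.97)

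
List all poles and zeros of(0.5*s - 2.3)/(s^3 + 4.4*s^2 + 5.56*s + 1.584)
Set denominator = 0: s^3 + 4.4*s^2 + 5.56*s + 1.584 = (s + 2.2)(s + 1.8)(s + 0.4) = 0 → Poles: -0.4, -1.8, -2.2
Set numerator = 0: 0.5*s - 2.3 = 0 → Zeros: 4.6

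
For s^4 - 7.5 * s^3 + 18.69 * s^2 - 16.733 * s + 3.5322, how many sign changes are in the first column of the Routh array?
Routh array:
s^4: [1, 18.69, 3.5322]; s^3: [-7.5, -16.733]; s^2: [16.4589, 3.5322]; s^1: [-15.1234]; s^0: [3.5322]
First column: [1, -7.5, 16.4589, -15.1234, 3.5322]. Sign changes = 4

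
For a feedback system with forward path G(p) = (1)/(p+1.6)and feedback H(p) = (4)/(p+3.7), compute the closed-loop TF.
Closed-loop T = G/(1+GH).
Numerator: G_num * H_den = p + 3.7.
Denominator: G_den * H_den + G_num * H_num = (p^2 + 5.3*p + 5.92) + (4) = p^2 + 5.3*p + 9.92.
T(p) = (p + 3.7)/(p^2 + 5.3*p + 9.92)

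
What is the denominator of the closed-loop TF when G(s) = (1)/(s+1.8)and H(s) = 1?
Characteristic poly = G_den * H_den + G_num * H_num = (s + 1.8) + (1) = s + 2.8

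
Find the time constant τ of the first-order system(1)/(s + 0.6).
First-order system: τ = -1/pole. Pole = -0.6. τ = -1/(-0.6) = 1.667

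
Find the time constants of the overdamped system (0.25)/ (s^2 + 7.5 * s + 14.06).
Overdamped: real poles at -3.8, -3.7. τ = -1/pole → τ₁ = 0.2632, τ₂ = 0.2703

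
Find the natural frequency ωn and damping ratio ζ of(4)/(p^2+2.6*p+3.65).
Underdamped: complex pole -1.3 + 1.4j. ωn = |pole| = 1.91, ζ = -Re(pole)/ωn = 0.6805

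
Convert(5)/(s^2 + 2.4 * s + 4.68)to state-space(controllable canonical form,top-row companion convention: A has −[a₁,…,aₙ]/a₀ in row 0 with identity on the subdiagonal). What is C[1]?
Reachable canonical form: C = numerator coefficients (right-aligned, zero-padded to length n).
num = 5, C = [[0, 5]].
C[1] = 5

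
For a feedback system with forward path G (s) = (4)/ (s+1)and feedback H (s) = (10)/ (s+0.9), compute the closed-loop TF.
Closed-loop T = G/(1+GH).
Numerator: G_num * H_den = 4*s + 3.6.
Denominator: G_den * H_den + G_num * H_num = (s^2 + 1.9*s + 0.9) + (40) = s^2 + 1.9*s + 40.9.
T(s) = (4*s + 3.6)/(s^2 + 1.9*s + 40.9)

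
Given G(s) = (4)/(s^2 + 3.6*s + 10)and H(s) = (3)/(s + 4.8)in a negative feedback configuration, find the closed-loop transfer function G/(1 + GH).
Closed-loop T = G/(1+GH).
Numerator: G_num * H_den = 4*s + 19.2.
Denominator: G_den * H_den + G_num * H_num = (s^3 + 8.4*s^2 + 27.28*s + 48) + (12) = s^3 + 8.4*s^2 + 27.28*s + 60.
T(s) = (4*s + 19.2)/(s^3 + 8.4*s^2 + 27.28*s + 60)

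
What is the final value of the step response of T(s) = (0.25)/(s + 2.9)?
FVT: lim_{t→∞} y(t) = lim_{s→0} s*Y(s) where Y(s) = T(s)/s.
= lim_{s→0} T(s) = T(0) = num(0)/den(0) = 0.25/2.9 = 0.08621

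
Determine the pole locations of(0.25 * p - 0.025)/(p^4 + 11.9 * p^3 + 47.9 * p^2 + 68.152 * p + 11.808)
Set denominator = 0: p^4 + 11.9*p^3 + 47.9*p^2 + 68.152*p + 11.808 = (p + 4.1)(p + 4)(p + 3.6)(p + 0.2) = 0 → Poles: -0.2, -3.6, -4, -4.1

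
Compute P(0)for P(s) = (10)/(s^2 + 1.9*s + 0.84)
DC gain = P(0) = num(0)/den(0) = 10/0.84 = 11.9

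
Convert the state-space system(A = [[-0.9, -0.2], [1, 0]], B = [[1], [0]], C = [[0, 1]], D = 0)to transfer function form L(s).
L(s) = C(sI - A)⁻¹B + D.
Characteristic polynomial det(sI - A) = s^2 + 0.9*s + 0.2.
Numerator from C·adj(sI-A)·B + D·det(sI-A) = 1.
L(s) = (1)/(s^2 + 0.9*s + 0.2)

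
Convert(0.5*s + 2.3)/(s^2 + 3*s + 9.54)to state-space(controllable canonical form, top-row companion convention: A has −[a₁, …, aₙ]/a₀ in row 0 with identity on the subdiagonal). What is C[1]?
Reachable canonical form: C = numerator coefficients (right-aligned, zero-padded to length n).
num = 0.5*s + 2.3, C = [[0.5, 2.3]].
C[1] = 2.3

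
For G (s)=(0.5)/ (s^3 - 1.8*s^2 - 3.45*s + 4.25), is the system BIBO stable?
Denominator: s^3 - 1.8*s^2 - 3.45*s + 4.25 = (s - 2.5)(s + 1.7)(s - 1). Poles: -1.7, 1, 2.5. All Re(p)<0: No (unstable)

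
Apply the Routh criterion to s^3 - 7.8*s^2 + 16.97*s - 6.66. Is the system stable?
Routh array:
s^3: [1, 16.97]; s^2: [-7.8, -6.66]; s^1: [16.1162]; s^0: [-6.66]
First column: [1, -7.8, 16.1162, -6.66]. Sign changes = 3.
No, unstable (3 RHP root(s))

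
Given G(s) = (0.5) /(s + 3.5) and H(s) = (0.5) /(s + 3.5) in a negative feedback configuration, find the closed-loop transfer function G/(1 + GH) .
Closed-loop T = G/(1+GH).
Numerator: G_num * H_den = 0.5*s + 1.75.
Denominator: G_den * H_den + G_num * H_num = (s^2 + 7*s + 12.25) + (0.25) = s^2 + 7*s + 12.5.
T(s) = (0.5*s + 1.75)/(s^2 + 7*s + 12.5)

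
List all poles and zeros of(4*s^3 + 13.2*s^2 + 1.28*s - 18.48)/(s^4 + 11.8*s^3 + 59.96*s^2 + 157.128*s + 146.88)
Set denominator = 0: s^4 + 11.8*s^3 + 59.96*s^2 + 157.128*s + 146.88 = (s + 4.8)(s + 1.8)(s^2 + 5.2*s + 17) = 0 → Poles: -1.8, -2.6 + 3.2j, -2.6 - 3.2j, -4.8
Set numerator = 0: 4*s^3 + 13.2*s^2 + 1.28*s - 18.48 = 4*(s + 2.2)(s + 2.1)(s - 1) = 0 → Zeros: -2.1, -2.2, 1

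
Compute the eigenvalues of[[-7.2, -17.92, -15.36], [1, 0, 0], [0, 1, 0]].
Eigenvalues solve det(λI - A) = 0.
Characteristic polynomial: λ^3 + 7.2*λ^2 + 17.92*λ + 15.36 = 0.
Factor: (λ + 2.4)(λ^2 + 4.8*λ + 6.4) = 0.
Roots: -2.4, -2.4 + 0.8j, -2.4 - 0.8j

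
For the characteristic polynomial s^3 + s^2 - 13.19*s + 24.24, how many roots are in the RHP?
s^3 + s^2 - 13.19*s + 24.24 = (s + 4.8)(s^2 - 3.8*s + 5.05). Poles: -4.8, 1.9 + 1.2j, 1.9 - 1.2j. RHP poles (Re>0): 2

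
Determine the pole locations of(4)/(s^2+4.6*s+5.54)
Set denominator = 0: s^2 + 4.6*s + 5.54 = 0 → Poles: -2.3 + 0.5j, -2.3 - 0.5j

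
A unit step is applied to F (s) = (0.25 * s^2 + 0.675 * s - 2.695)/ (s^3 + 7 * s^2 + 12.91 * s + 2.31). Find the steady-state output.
FVT: lim_{t→∞} y(t) = lim_{s→0} s*Y(s) where Y(s) = F(s)/s.
= lim_{s→0} F(s) = F(0) = num(0)/den(0) = -2.695/2.31 = -1.167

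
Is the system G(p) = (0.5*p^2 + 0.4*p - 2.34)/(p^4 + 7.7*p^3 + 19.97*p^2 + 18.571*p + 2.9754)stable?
Denominator: p^4 + 7.7*p^3 + 19.97*p^2 + 18.571*p + 2.9754 = (p + 0.2)(p + 2.7)(p + 2.9)(p + 1.9). Poles: -0.2, -1.9, -2.7, -2.9. All Re(p)<0: Yes (stable)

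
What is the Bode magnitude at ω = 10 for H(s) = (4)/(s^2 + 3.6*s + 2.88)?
Substitute s = j*10: H(j10) = -0.0362108 - 0.0134225j.
|H(j10)| = sqrt(Re² + Im²) = 0.03862.
20*log₁₀(0.03862) = -28.26 dB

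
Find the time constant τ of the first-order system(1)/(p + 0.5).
First-order system: τ = -1/pole. Pole = -0.5. τ = -1/(-0.5) = 2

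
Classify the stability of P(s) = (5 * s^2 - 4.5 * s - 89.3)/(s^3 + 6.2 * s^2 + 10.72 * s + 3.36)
Denominator: s^3 + 6.2*s^2 + 10.72*s + 3.36 = (s + 0.4)(s + 3)(s + 2.8). Poles: -0.4, -2.8, -3. Stable (all poles in LHP)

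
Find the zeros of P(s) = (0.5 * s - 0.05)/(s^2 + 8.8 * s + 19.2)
Set numerator = 0: 0.5*s - 0.05 = 0 → Zeros: 0.1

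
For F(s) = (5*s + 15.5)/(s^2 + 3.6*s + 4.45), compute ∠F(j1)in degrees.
Substitute s = j*1: F(j1) = 2.87481 - 1.55053j.
∠F(j1) = atan2(Im, Re) = atan2(-1.55053, 2.87481) = -28.34°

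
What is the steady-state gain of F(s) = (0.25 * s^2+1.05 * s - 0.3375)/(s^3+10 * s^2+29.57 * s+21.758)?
DC gain = F(0) = num(0)/den(0) = -0.3375/21.758 = -0.01551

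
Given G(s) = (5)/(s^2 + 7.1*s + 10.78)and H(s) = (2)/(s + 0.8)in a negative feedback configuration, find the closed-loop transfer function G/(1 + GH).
Closed-loop T = G/(1+GH).
Numerator: G_num * H_den = 5*s + 4.
Denominator: G_den * H_den + G_num * H_num = (s^3 + 7.9*s^2 + 16.46*s + 8.624) + (10) = s^3 + 7.9*s^2 + 16.46*s + 18.624.
T(s) = (5*s + 4)/(s^3 + 7.9*s^2 + 16.46*s + 18.624)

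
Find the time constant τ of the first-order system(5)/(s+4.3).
First-order system: τ = -1/pole. Pole = -4.3. τ = -1/(-4.3) = 0.2326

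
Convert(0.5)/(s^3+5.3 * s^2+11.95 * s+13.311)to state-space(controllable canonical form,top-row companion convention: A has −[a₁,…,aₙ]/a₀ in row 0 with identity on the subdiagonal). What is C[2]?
Reachable canonical form: C = numerator coefficients (right-aligned, zero-padded to length n).
num = 0.5, C = [[0, 0, 0.5]].
C[2] = 0.5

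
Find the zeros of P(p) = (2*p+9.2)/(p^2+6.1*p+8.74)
Set numerator = 0: 2*p + 9.2 = 0 → Zeros: -4.6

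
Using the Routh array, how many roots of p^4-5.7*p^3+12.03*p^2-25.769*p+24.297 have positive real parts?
Routh array:
p^4: [1, 12.03, 24.297]; p^3: [-5.7, -25.769]; p^2: [7.50912, 24.297]; p^1: [-7.32571]; p^0: [24.297]
First column: [1, -5.7, 7.50912, -7.32571, 24.297]. Sign changes = RHP roots = 4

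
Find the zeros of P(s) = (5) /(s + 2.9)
Numerator is a nonzero constant (5) → Zeros: none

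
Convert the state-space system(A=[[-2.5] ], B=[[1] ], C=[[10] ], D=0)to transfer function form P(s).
P(s) = C(sI - A)⁻¹B + D.
Characteristic polynomial det(sI - A) = s + 2.5.
Numerator from C·adj(sI-A)·B + D·det(sI-A) = 10.
P(s) = (10)/(s + 2.5)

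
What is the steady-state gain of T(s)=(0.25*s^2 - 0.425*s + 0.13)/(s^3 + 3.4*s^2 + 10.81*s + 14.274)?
DC gain = T(0) = num(0)/den(0) = 0.13/14.274 = 0.009107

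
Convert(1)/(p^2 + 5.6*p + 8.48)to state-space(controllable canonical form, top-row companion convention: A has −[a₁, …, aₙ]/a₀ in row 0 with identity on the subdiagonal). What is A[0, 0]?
Reachable canonical form for den = p^2 + 5.6*p + 8.48: top row of A = -[a₁,a₂,...,aₙ]/a₀, ones on the subdiagonal, zeros elsewhere.
A = [[-5.6, -8.48], [1, 0]].
A[0,0] = -5.6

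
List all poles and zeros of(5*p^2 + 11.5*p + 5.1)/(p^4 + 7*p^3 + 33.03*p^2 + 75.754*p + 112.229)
Set denominator = 0: p^4 + 7*p^3 + 33.03*p^2 + 75.754*p + 112.229 = (p^2 + 4.2*p + 9.7)(p^2 + 2.8*p + 11.57) = 0 → Poles: -1.4 + 3.1j, -1.4 - 3.1j, -2.1 + 2.3j, -2.1 - 2.3j
Set numerator = 0: 5*p^2 + 11.5*p + 5.1 = 5*(p + 0.6)(p + 1.7) = 0 → Zeros: -0.6, -1.7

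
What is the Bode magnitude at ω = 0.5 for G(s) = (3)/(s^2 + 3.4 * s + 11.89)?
Substitute s = j*0.5: G(j0.5) = 0.252349 - 0.0368551j.
|G(j0.5)| = sqrt(Re² + Im²) = 0.255.
20*log₁₀(0.255) = -11.87 dB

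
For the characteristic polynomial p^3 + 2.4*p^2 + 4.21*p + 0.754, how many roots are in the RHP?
p^3 + 2.4*p^2 + 4.21*p + 0.754 = (p + 0.2)(p^2 + 2.2*p + 3.77). Poles: -0.2, -1.1 + 1.6j, -1.1 - 1.6j. RHP poles (Re>0): 0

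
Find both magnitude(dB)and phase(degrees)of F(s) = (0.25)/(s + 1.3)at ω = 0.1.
Substitute s = j*0.1: F(j0.1) = 0.191176 - 0.0147059j.
|F| = 20*log₁₀(sqrt(Re²+Im²)) = -14.35 dB.
∠F = atan2(Im, Re) = -4.40°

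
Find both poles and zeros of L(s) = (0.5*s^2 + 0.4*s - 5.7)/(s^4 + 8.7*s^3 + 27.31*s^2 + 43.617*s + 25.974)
Set denominator = 0: s^4 + 8.7*s^3 + 27.31*s^2 + 43.617*s + 25.974 = (s + 1.2)(s + 4.5)(s^2 + 3*s + 4.81) = 0 → Poles: -1.2, -1.5 + 1.6j, -1.5 - 1.6j, -4.5
Set numerator = 0: 0.5*s^2 + 0.4*s - 5.7 = 0.5*(s + 3.8)(s - 3) = 0 → Zeros: -3.8, 3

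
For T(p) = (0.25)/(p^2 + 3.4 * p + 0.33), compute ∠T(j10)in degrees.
Substitute p = j*10: T(j10) = -0.00224682 - 0.000766449j.
∠T(j10) = atan2(Im, Re) = atan2(-0.000766449, -0.00224682) = -161.16°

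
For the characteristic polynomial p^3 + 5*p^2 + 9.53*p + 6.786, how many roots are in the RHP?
p^3 + 5*p^2 + 9.53*p + 6.786 = (p + 1.8)(p^2 + 3.2*p + 3.77). Poles: -1.6 + 1.1j, -1.6 - 1.1j, -1.8. RHP poles (Re>0): 0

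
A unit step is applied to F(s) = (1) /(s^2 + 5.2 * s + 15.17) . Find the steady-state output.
FVT: lim_{t→∞} y(t) = lim_{s→0} s*Y(s) where Y(s) = F(s)/s.
= lim_{s→0} F(s) = F(0) = num(0)/den(0) = 1/15.17 = 0.06592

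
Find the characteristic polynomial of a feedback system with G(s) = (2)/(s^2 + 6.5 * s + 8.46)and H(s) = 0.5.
Characteristic poly = G_den * H_den + G_num * H_num = (s^2 + 6.5*s + 8.46) + (1) = s^2 + 6.5*s + 9.46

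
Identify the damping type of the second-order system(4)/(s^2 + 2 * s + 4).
Standard form: ωn²/(s²+2ζωn·s+ωn²) gives ωn=2, ζ=0.5.
Underdamped (ζ = 0.5 < 1)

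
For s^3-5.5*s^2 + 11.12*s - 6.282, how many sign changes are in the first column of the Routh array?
Routh array:
s^3: [1, 11.12]; s^2: [-5.5, -6.282]; s^1: [9.97782]; s^0: [-6.282]
First column: [1, -5.5, 9.97782, -6.282]. Sign changes = 3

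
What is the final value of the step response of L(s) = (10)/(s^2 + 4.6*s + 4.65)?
FVT: lim_{t→∞} y(t) = lim_{s→0} s*Y(s) where Y(s) = L(s)/s.
= lim_{s→0} L(s) = L(0) = num(0)/den(0) = 10/4.65 = 2.151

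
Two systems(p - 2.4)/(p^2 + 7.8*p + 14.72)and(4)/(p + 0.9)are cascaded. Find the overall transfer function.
Series: H = H₁ · H₂ = (n₁·n₂)/(d₁·d₂).
Num: n₁·n₂ = 4*p - 9.6. Den: d₁·d₂ = p^3 + 8.7*p^2 + 21.74*p + 13.248.
H(p) = (4*p - 9.6)/(p^3 + 8.7*p^2 + 21.74*p + 13.248)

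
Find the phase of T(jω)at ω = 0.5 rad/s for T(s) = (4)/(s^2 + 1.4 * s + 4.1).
Substitute s = j*0.5: T(j0.5) = 1.00571 - 0.182857j.
∠T(j0.5) = atan2(Im, Re) = atan2(-0.182857, 1.00571) = -10.30°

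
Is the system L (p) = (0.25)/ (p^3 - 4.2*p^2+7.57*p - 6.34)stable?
Denominator: p^3 - 4.2*p^2 + 7.57*p - 6.34 = (p - 2)(p^2 - 2.2*p + 3.17). Poles: 1.1 + 1.4j, 1.1 - 1.4j, 2. All Re(p)<0: No (unstable)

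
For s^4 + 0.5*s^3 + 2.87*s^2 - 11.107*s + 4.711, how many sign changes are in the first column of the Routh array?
Routh array:
s^4: [1, 2.87, 4.711]; s^3: [0.5, -11.107]; s^2: [25.084, 4.711]; s^1: [-11.2009]; s^0: [4.711]
First column: [1, 0.5, 25.084, -11.2009, 4.711]. Sign changes = 2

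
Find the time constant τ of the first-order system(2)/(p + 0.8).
First-order system: τ = -1/pole. Pole = -0.8. τ = -1/(-0.8) = 1.25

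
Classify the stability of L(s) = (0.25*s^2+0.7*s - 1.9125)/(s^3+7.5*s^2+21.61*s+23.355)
Denominator: s^3 + 7.5*s^2 + 21.61*s + 23.355 = (s + 2.7)(s^2 + 4.8*s + 8.65). Poles: -2.4 + 1.7j, -2.4 - 1.7j, -2.7. Stable (all poles in LHP)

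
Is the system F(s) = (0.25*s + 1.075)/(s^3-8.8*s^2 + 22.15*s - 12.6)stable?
Denominator: s^3 - 8.8*s^2 + 22.15*s - 12.6 = (s - 4.5)(s - 0.8)(s - 3.5). Poles: 0.8, 3.5, 4.5. All Re(p)<0: No (unstable)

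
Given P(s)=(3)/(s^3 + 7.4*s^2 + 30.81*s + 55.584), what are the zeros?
Numerator is a nonzero constant (3) → Zeros: none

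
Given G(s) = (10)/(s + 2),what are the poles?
Set denominator = 0: s + 2 = 0 → Poles: -2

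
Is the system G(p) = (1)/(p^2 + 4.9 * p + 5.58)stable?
Denominator: p^2 + 4.9*p + 5.58 = (p + 3.1)(p + 1.8). Poles: -1.8, -3.1. All Re(p)<0: Yes (stable)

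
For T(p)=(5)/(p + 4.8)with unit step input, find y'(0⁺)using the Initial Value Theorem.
IVT: y'(0⁺) = lim_{p→∞} p²·Y(p) = lim_{p→∞} p·T(p).
deg(num) = 0, deg(den) = 1, relative degree = 1, so p·T(p) → (leading num)/(leading den) = 5/1 = 5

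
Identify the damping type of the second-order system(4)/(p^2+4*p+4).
Standard form: ωn²/(p²+2ζωn·p+ωn²) gives ωn=2, ζ=1.
Critically damped (ζ = 1)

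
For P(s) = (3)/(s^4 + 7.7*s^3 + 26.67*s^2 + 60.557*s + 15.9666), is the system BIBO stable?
Denominator: s^4 + 7.7*s^3 + 26.67*s^2 + 60.557*s + 15.9666 = (s + 0.3)(s + 4.6)(s^2 + 2.8*s + 11.57). Poles: -0.3, -1.4 + 3.1j, -1.4 - 3.1j, -4.6. All Re(p)<0: Yes (stable)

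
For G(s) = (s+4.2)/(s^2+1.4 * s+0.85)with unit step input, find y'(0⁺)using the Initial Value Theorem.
IVT: y'(0⁺) = lim_{s→∞} s²·Y(s) = lim_{s→∞} s·G(s).
deg(num) = 1, deg(den) = 2, relative degree = 1, so s·G(s) → (leading num)/(leading den) = 1/1 = 1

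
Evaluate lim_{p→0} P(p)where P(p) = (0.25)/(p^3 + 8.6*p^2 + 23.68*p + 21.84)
DC gain = P(0) = num(0)/den(0) = 0.25/21.84 = 0.01145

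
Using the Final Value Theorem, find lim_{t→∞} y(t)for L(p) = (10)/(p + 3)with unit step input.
FVT: lim_{t→∞} y(t) = lim_{p→0} p*Y(p) where Y(p) = L(p)/p.
= lim_{p→0} L(p) = L(0) = num(0)/den(0) = 10/3 = 3.333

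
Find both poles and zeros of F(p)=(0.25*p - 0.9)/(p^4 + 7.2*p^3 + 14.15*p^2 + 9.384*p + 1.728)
Set denominator = 0: p^4 + 7.2*p^3 + 14.15*p^2 + 9.384*p + 1.728 = (p + 1.6)(p + 0.8)(p + 4.5)(p + 0.3) = 0 → Poles: -0.3, -0.8, -1.6, -4.5
Set numerator = 0: 0.25*p - 0.9 = 0 → Zeros: 3.6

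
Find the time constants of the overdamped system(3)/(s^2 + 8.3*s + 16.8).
Overdamped: real poles at -3.5, -4.8. τ = -1/pole → τ₁ = 0.2857, τ₂ = 0.2083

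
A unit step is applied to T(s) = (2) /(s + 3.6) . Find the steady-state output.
FVT: lim_{t→∞} y(t) = lim_{s→0} s*Y(s) where Y(s) = T(s)/s.
= lim_{s→0} T(s) = T(0) = num(0)/den(0) = 2/3.6 = 0.5556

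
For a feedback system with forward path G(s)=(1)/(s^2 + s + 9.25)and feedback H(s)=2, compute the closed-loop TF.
Closed-loop T = G/(1+GH).
Numerator: G_num * H_den = 1.
Denominator: G_den * H_den + G_num * H_num = (s^2 + s + 9.25) + (2) = s^2 + s + 11.25.
T(s) = (1)/(s^2 + s + 11.25)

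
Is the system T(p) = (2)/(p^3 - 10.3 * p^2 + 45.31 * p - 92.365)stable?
Denominator: p^3 - 10.3*p^2 + 45.31*p - 92.365 = (p - 4.9)(p^2 - 5.4*p + 18.85). Poles: 2.7 + 3.4j, 2.7 - 3.4j, 4.9. All Re(p)<0: No (unstable)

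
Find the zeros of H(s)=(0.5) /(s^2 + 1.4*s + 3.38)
Numerator is a nonzero constant (0.5) → Zeros: none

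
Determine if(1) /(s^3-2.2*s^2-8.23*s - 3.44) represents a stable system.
Denominator: s^3 - 2.2*s^2 - 8.23*s - 3.44 = (s - 4.3)(s + 1.6)(s + 0.5). Poles: -0.5, -1.6, 4.3. All Re(p)<0: No (unstable)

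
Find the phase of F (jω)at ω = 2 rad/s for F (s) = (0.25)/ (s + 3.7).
Substitute s = j*2: F(j2) = 0.0522894 - 0.0282646j.
∠F(j2) = atan2(Im, Re) = atan2(-0.0282646, 0.0522894) = -28.39°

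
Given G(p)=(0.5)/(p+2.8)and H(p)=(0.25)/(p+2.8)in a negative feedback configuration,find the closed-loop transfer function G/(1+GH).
Closed-loop T = G/(1+GH).
Numerator: G_num * H_den = 0.5*p + 1.4.
Denominator: G_den * H_den + G_num * H_num = (p^2 + 5.6*p + 7.84) + (0.125) = p^2 + 5.6*p + 7.965.
T(p) = (0.5*p + 1.4)/(p^2 + 5.6*p + 7.965)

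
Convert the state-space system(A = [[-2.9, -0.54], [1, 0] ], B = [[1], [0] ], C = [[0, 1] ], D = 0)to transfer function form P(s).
P(s) = C(sI - A)⁻¹B + D.
Characteristic polynomial det(sI - A) = s^2 + 2.9*s + 0.54.
Numerator from C·adj(sI-A)·B + D·det(sI-A) = 1.
P(s) = (1)/(s^2 + 2.9*s + 0.54)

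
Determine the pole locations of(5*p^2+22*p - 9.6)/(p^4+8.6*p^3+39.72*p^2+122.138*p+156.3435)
Set denominator = 0: p^4 + 8.6*p^3 + 39.72*p^2 + 122.138*p + 156.3435 = (p + 3.7)(p + 2.7)(p^2 + 2.2*p + 15.65) = 0 → Poles: -1.1 + 3.8j, -1.1 - 3.8j, -2.7, -3.7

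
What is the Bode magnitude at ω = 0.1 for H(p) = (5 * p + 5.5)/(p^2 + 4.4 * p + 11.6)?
Substitute p = j*0.1: H(j0.1) = 0.475499 + 0.0250889j.
|H(j0.1)| = sqrt(Re² + Im²) = 0.4762.
20*log₁₀(0.4762) = -6.44 dB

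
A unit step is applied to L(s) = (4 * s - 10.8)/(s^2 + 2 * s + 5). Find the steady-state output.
FVT: lim_{t→∞} y(t) = lim_{s→0} s*Y(s) where Y(s) = L(s)/s.
= lim_{s→0} L(s) = L(0) = num(0)/den(0) = -10.8/5 = -2.16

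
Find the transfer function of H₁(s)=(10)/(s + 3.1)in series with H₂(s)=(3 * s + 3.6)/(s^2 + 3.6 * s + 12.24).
Series: H = H₁ · H₂ = (n₁·n₂)/(d₁·d₂).
Num: n₁·n₂ = 30*s + 36. Den: d₁·d₂ = s^3 + 6.7*s^2 + 23.4*s + 37.944.
H(s) = (30*s + 36)/(s^3 + 6.7*s^2 + 23.4*s + 37.944)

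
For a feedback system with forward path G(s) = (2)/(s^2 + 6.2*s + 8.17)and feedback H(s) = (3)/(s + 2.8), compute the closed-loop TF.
Closed-loop T = G/(1+GH).
Numerator: G_num * H_den = 2*s + 5.6.
Denominator: G_den * H_den + G_num * H_num = (s^3 + 9*s^2 + 25.53*s + 22.876) + (6) = s^3 + 9*s^2 + 25.53*s + 28.876.
T(s) = (2*s + 5.6)/(s^3 + 9*s^2 + 25.53*s + 28.876)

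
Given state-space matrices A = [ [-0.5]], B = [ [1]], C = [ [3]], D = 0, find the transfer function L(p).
L(p) = C(pI - A)⁻¹B + D.
Characteristic polynomial det(pI - A) = p + 0.5.
Numerator from C·adj(pI-A)·B + D·det(pI-A) = 3.
L(p) = (3)/(p + 0.5)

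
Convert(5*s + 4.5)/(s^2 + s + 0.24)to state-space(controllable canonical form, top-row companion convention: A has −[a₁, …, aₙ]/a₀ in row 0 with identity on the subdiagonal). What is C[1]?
Reachable canonical form: C = numerator coefficients (right-aligned, zero-padded to length n).
num = 5*s + 4.5, C = [[5, 4.5]].
C[1] = 4.5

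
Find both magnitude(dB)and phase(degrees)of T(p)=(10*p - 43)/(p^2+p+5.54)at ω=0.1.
Substitute p = j*0.1: T(j0.1) = -7.76996 + 0.321337j.
|T| = 20*log₁₀(sqrt(Re²+Im²)) = 17.82 dB.
∠T = atan2(Im, Re) = 177.63°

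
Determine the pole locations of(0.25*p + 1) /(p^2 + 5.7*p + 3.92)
Set denominator = 0: p^2 + 5.7*p + 3.92 = (p + 4.9)(p + 0.8) = 0 → Poles: -0.8, -4.9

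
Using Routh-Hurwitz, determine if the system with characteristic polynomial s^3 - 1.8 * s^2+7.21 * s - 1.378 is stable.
Routh array:
s^3: [1, 7.21]; s^2: [-1.8, -1.378]; s^1: [6.44444]; s^0: [-1.378]
First column: [1, -1.8, 6.44444, -1.378]. Sign changes = 3.
No, unstable (3 RHP root(s))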